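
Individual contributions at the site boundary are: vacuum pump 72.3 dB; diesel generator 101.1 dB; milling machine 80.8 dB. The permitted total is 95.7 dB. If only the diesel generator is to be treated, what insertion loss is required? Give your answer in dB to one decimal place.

5.6 dB

Everything except the diesel generator sums to 10^(72.3/10) + 10^(80.8/10) = 1.372e+08 in linear terms, 81.37 dB.
To meet 95.7 dB overall, the treated diesel generator may contribute at most 10^(95.7/10) − 1.372e+08 = 3.578e+09, i.e. 95.54 dB.
So the diesel generator must be reduced from 101.1 to 95.54 dB: IL = 5.56 dB.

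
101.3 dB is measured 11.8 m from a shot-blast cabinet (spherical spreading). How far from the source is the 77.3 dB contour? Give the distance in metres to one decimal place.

For a point source L₁ − L₂ = 20·log₁₀(r₂/r₁), so r₂ = r₁·10^((L₁−L₂)/20).
r₂ = 11.8·10^((101.3−77.3)/20) = 11.8·10^(24.0/20) = 187.02 m.

187.0 m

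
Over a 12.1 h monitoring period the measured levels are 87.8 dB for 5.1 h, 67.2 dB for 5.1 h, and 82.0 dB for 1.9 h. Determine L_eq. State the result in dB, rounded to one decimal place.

84.5 dB

Weight each interval's intensity by its duration and average over T = 12.1 h:
Σ tᵢ·10^(Lᵢ/10) = 5.1·10^(87.8/10) + 5.1·10^(67.2/10) + 1.9·10^(82.0/10) = 3.401e+09.
L_eq = 10·log₁₀(3.401e+09/12.1) = 84.49 dB.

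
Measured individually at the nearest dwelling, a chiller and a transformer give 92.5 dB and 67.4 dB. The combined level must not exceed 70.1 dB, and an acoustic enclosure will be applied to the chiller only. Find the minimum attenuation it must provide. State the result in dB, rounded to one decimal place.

25.7 dB

Everything except the chiller sums to 10^(67.4/10) = 5.495e+06 in linear terms, 67.40 dB.
To meet 70.1 dB overall, the treated chiller may contribute at most 10^(70.1/10) − 5.495e+06 = 4.738e+06, i.e. 66.76 dB.
So the chiller must be reduced from 92.5 to 66.76 dB: IL = 25.74 dB.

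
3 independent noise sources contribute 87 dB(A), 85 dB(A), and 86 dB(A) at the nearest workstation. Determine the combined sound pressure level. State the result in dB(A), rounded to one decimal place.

90.8 dB(A)

Incoherent sources combine by intensity addition: L_total = 10·log₁₀(Σ 10^(L_i/10)).
Σ 10^(L/10) = 10^(87/10) + 10^(85/10) + 10^(86/10) = 1.216e+09.
L_total = 10·log₁₀(1.216e+09) = 90.85 dB(A).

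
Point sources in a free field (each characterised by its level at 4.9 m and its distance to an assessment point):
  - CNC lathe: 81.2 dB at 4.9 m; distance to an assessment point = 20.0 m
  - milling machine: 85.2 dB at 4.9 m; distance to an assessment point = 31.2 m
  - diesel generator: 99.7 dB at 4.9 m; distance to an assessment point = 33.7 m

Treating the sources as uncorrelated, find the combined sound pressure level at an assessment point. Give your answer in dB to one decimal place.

83.3 dB

Propagate each source to the receiver with L = L_ref − 20·log₁₀(r/r_ref), then add intensities.
CNC lathe: 81.2 − 20·log₁₀(20.0/4.9) = 81.2 − 12.22 = 68.98 dB.
milling machine: 85.2 − 20·log₁₀(31.2/4.9) = 85.2 − 16.08 = 69.12 dB.
diesel generator: 99.7 − 20·log₁₀(33.7/4.9) = 99.7 − 16.75 = 82.95 dB.
Σ 10^(L/10) = 2.134e+08 → L_total = 10·log₁₀(2.134e+08) = 83.29 dB.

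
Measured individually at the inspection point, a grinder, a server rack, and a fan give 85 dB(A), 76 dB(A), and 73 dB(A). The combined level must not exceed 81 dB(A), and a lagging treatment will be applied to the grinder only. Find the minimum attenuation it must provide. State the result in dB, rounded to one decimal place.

6.8 dB

Fixed contribution from the other sources: Σ 10^(L/10) = 10^(76/10) + 10^(73/10) = 5.976e+07 (77.76 dB(A)).
To meet 81 dB(A) overall, the treated grinder may contribute at most 10^(81/10) − 5.976e+07 = 6.613e+07, i.e. 78.20 dB(A).
Required insertion loss = 85 − 78.20 = 6.80 dB.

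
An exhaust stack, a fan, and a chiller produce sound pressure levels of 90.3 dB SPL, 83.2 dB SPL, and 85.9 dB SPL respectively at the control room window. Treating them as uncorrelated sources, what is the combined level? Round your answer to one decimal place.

For uncorrelated sources the intensities add, so convert each level to linear form, sum, and take 10·log₁₀ of the total.
Σ 10^(L/10) = 10^(90.3/10) + 10^(83.2/10) + 10^(85.9/10) = 1.669e+09.
L_total = 10·log₁₀(1.669e+09) = 92.23 dB SPL.

92.2 dB SPL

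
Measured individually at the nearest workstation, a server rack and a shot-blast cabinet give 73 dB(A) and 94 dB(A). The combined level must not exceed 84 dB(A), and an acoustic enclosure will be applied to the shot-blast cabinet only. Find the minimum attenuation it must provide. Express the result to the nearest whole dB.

Everything except the shot-blast cabinet sums to 10^(73/10) = 1.995e+07 in linear terms, 73.00 dB(A).
To meet 84 dB(A) overall, the treated shot-blast cabinet may contribute at most 10^(84/10) − 1.995e+07 = 2.312e+08, i.e. 83.64 dB(A).
Required insertion loss = 94 − 83.64 = 10.36 dB.

10 dB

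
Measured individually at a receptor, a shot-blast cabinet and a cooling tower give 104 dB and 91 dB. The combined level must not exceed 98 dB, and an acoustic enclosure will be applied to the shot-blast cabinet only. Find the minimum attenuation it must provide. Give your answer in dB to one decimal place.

7.0 dB

Fixed contribution from the other source: Σ 10^(L/10) = 10^(91/10) = 1.259e+09 (91.00 dB).
To meet 98 dB overall, the treated shot-blast cabinet may contribute at most 10^(98/10) − 1.259e+09 = 5.051e+09, i.e. 97.03 dB.
Required insertion loss = 104 − 97.03 = 6.97 dB.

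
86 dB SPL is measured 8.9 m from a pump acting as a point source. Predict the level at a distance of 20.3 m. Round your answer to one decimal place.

Spherical spreading from a point source gives a 20·log₁₀(r₂/r₁) drop.
L₂ = 86 − 20·log₁₀(20.3/8.9) = 86 − 7.162 = 78.84 dB SPL.

78.8 dB SPL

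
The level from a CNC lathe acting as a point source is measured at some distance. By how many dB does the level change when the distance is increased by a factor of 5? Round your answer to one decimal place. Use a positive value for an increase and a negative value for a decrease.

A point source loses 6 dB per doubling of distance; generally ΔL = −20·log₁₀(r₂/r₁).
ΔL = −20·log₁₀(5) = -13.98 dB.

-14.0 dB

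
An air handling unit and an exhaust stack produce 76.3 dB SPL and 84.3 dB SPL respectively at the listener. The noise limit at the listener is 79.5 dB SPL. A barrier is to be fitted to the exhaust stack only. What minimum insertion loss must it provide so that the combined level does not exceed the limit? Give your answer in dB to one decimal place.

7.6 dB

Fixed contribution from the other source: Σ 10^(L/10) = 10^(76.3/10) = 4.266e+07 (76.30 dB SPL).
The limit corresponds to 10^(79.5/10) = 8.913e+07; subtracting the fixed part leaves 4.647e+07 for the exhaust stack, i.e. 76.67 dB SPL.
Required insertion loss = 84.3 − 76.67 = 7.63 dB.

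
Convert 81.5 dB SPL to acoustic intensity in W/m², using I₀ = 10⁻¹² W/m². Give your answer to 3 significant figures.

0.000141 W/m²

L = 10·log₁₀(I/I₀) ⇒ I = I₀·10^(L/10) = 10⁻¹² × 10^8.15.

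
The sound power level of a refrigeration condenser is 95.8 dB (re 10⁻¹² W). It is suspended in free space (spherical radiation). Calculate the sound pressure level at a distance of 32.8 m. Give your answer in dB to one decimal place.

54.5 dB

Free-field spherical radiation: L_p = L_w − 10·log₁₀(4π·r²), r = 32.8 m.
4π·r² = 1.352e+04 m², 10·log₁₀ of that is 41.310 dB.
L_p = 95.8 − 41.310 = 54.49 dB.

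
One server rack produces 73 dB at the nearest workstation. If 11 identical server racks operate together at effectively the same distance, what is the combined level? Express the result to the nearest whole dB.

83 dB

N identical incoherent sources raise the level by 10·log₁₀ N.
L_total = 73 + 10·log₁₀(11) = 73 + 10.414 = 83.41 dB.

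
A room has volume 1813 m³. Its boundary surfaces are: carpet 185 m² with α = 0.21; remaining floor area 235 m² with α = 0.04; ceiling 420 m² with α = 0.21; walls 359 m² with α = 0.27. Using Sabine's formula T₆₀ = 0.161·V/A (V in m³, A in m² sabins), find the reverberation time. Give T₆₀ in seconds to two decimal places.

A = Σ Sᵢαᵢ = 185·0.21 + 235·0.04 + 420·0.21 + 359·0.27 = 233.38 m².
T₆₀ = 0.161 × 1813 / 233.38 = 1.251 s.

1.25 s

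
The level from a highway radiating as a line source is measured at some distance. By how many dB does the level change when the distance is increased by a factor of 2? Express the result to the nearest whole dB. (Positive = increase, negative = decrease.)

A line source loses 3 dB per doubling of distance; generally ΔL = −10·log₁₀(r₂/r₁).
ΔL = −10·log₁₀(2) = -3.01 dB.

-3 dB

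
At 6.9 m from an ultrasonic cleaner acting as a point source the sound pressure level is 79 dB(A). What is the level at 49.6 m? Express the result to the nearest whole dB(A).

Spherical spreading from a point source gives a 20·log₁₀(r₂/r₁) drop.
L₂ = 79 − 20·log₁₀(49.6/6.9) = 79 − 17.133 = 61.87 dB(A).

62 dB(A)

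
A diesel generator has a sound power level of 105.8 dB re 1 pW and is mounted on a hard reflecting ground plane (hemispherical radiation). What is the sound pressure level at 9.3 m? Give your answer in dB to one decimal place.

78.4 dB

L_p = L_w − 10·log₁₀(2π·r²) with r = 9.3 m.
2π·r² = 543.4 m², 10·log₁₀ of that is 27.351 dB.
L_p = 105.8 − 27.351 = 78.45 dB.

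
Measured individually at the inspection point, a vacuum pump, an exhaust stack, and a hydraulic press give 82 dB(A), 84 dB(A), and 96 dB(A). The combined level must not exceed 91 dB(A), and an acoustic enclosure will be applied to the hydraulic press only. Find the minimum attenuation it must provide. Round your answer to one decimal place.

Everything except the hydraulic press sums to 10^(82/10) + 10^(84/10) = 4.097e+08 in linear terms, 86.12 dB(A).
The limit corresponds to 10^(91/10) = 1.259e+09; subtracting the fixed part leaves 8.492e+08 for the hydraulic press, i.e. 89.29 dB(A).
Required insertion loss = 96 − 89.29 = 6.71 dB.

6.7 dB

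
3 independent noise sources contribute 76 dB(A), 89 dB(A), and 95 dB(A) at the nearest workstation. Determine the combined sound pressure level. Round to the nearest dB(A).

96 dB(A)

For uncorrelated sources the intensities add, so convert each level to linear form, sum, and take 10·log₁₀ of the total.
Σ 10^(L/10) = 10^(76/10) + 10^(89/10) + 10^(95/10) = 3.996e+09.
L_total = 10·log₁₀(3.996e+09) = 96.02 dB(A).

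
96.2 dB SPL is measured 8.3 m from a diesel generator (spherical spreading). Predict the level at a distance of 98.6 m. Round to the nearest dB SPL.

For a point source, L₂ = L₁ − 20·log₁₀(r₂/r₁).
L₂ = 96.2 − 20·log₁₀(98.6/8.3) = 96.2 − 21.496 = 74.70 dB SPL.

75 dB SPL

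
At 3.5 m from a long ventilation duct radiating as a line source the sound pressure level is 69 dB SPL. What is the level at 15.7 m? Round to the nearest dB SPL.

Line-source attenuation: ΔL = 10·log₁₀(r₂/r₁) = 10·log₁₀(15.7/3.5) = 6.518 dB.
L₂ = 69 − 10·log₁₀(15.7/3.5) = 69 − 6.518 = 62.48 dB SPL.

62 dB SPL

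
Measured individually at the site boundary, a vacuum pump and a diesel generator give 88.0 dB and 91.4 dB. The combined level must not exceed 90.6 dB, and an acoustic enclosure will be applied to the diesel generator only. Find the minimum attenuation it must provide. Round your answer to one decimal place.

4.3 dB

Fixed contribution from the other source: Σ 10^(L/10) = 10^(88.0/10) = 6.310e+08 (88.00 dB).
The limit corresponds to 10^(90.6/10) = 1.148e+09; subtracting the fixed part leaves 5.172e+08 for the diesel generator, i.e. 87.14 dB.
Required insertion loss = 91.4 − 87.14 = 4.26 dB.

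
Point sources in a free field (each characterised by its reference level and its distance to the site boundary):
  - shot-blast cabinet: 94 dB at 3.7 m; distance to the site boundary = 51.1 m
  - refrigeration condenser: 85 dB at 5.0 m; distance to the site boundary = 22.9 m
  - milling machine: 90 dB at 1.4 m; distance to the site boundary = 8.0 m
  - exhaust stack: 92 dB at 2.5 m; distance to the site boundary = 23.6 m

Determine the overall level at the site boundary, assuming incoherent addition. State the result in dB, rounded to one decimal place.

78.8 dB

Apply inverse-square spreading to bring every level to the receiver, then sum 10^(L/10).
shot-blast cabinet: 94 − 20·log₁₀(51.1/3.7) = 94 − 22.80 = 71.20 dB.
refrigeration condenser: 85 − 20·log₁₀(22.9/5.0) = 85 − 13.22 = 71.78 dB.
milling machine: 90 − 20·log₁₀(8.0/1.4) = 90 − 15.14 = 74.86 dB.
exhaust stack: 92 − 20·log₁₀(23.6/2.5) = 92 − 19.50 = 72.50 dB.
Σ 10^(L/10) = 7.665e+07 → L_total = 10·log₁₀(7.665e+07) = 78.85 dB.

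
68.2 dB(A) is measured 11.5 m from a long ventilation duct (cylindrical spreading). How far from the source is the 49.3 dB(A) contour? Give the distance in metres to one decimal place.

892.7 m

Line-source spreading drops the level by 10·log₁₀(r₂/r₁); inverting, r₂/r₁ = 10^(ΔL/10).
r₂ = 11.5·10^((68.2−49.3)/10) = 11.5·10^(18.9/10) = 892.68 m.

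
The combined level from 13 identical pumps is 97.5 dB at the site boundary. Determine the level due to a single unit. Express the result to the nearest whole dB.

Dividing the total intensity by 13 lowers the level by 10·log₁₀ 13 = 11.139 dB: L₁ = 97.5 − 11.139.

86 dB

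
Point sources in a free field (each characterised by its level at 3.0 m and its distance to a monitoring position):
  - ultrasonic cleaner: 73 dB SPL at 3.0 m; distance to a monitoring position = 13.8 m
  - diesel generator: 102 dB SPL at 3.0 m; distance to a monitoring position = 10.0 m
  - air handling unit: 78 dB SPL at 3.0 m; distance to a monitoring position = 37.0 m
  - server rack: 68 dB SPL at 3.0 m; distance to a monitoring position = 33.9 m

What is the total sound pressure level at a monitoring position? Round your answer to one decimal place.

91.5 dB SPL

Apply inverse-square spreading to bring every level to the receiver, then sum 10^(L/10).
ultrasonic cleaner: 73 − 20·log₁₀(13.8/3.0) = 73 − 13.26 = 59.74 dB SPL.
diesel generator: 102 − 20·log₁₀(10.0/3.0) = 102 − 10.46 = 91.54 dB SPL.
air handling unit: 78 − 20·log₁₀(37.0/3.0) = 78 − 21.82 = 56.18 dB SPL.
server rack: 68 − 20·log₁₀(33.9/3.0) = 68 − 21.06 = 46.94 dB SPL.
Σ 10^(L/10) = 1.428e+09 → L_total = 10·log₁₀(1.428e+09) = 91.55 dB SPL.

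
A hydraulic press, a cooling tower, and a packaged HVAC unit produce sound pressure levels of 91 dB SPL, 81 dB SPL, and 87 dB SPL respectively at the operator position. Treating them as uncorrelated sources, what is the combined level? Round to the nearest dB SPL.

93 dB SPL

Incoherent sources combine by intensity addition: L_total = 10·log₁₀(Σ 10^(L_i/10)).
Σ 10^(L/10) = 10^(91/10) + 10^(81/10) + 10^(87/10) = 1.886e+09.
L_total = 10·log₁₀(1.886e+09) = 92.76 dB SPL.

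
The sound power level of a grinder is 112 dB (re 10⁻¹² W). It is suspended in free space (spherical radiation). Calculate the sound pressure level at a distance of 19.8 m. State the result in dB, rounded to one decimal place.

75.1 dB

The power spreads over a sphere of area 4π·r², so L_p = L_w − 10·log₁₀(4π·r²).
4π·r² = 4927 m², 10·log₁₀ of that is 36.925 dB.
L_p = 112 − 36.925 = 75.07 dB.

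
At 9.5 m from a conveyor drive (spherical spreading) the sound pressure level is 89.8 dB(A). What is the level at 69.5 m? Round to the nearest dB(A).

For a point source, L₂ = L₁ − 20·log₁₀(r₂/r₁).
L₂ = 89.8 − 20·log₁₀(69.5/9.5) = 89.8 − 17.285 = 72.51 dB(A).

73 dB(A)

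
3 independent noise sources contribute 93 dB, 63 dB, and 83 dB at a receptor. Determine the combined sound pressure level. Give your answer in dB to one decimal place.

Incoherent sources combine by intensity addition: L_total = 10·log₁₀(Σ 10^(L_i/10)).
Σ 10^(L/10) = 10^(93/10) + 10^(63/10) + 10^(83/10) = 2.197e+09.
L_total = 10·log₁₀(2.197e+09) = 93.42 dB.

93.4 dB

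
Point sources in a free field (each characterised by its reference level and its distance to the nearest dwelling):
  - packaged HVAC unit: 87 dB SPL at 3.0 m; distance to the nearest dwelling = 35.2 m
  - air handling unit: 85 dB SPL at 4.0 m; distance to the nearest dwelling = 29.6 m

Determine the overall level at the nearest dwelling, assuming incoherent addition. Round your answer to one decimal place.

69.7 dB SPL

Propagate each source to the receiver with L = L_ref − 20·log₁₀(r/r_ref), then add intensities.
packaged HVAC unit: 87 − 20·log₁₀(35.2/3.0) = 87 − 21.39 = 65.61 dB SPL.
air handling unit: 85 − 20·log₁₀(29.6/4.0) = 85 − 17.38 = 67.62 dB SPL.
Σ 10^(L/10) = 9.415e+06 → L_total = 10·log₁₀(9.415e+06) = 69.74 dB SPL.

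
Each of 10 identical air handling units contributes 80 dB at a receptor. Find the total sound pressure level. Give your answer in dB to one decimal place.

90.0 dB

L_total = L₁ + 10·log₁₀ N for N identical incoherent sources.
L_total = 80 + 10·log₁₀(10) = 80 + 10.000 = 90.00 dB.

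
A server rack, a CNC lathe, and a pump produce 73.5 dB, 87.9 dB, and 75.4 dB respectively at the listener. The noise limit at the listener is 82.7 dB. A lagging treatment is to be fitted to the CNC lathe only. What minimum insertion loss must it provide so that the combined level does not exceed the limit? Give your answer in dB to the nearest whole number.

7 dB

The untreated sources together contribute 10^(73.5/10) + 10^(75.4/10) = 5.706e+07, i.e. 77.56 dB.
The limit corresponds to 10^(82.7/10) = 1.862e+08; subtracting the fixed part leaves 1.291e+08 for the CNC lathe, i.e. 81.11 dB.
So the CNC lathe must be reduced from 87.9 to 81.11 dB: IL = 6.79 dB.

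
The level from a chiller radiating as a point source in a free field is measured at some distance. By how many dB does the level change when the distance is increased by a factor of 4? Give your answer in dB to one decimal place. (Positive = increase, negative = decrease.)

-12.0 dB

With spherical spreading the level changes by −20·log₁₀(r₂/r₁).
ΔL = −20·log₁₀(4) = -12.04 dB.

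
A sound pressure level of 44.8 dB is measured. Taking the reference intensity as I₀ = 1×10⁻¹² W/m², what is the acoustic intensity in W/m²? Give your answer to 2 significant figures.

I/I₀ = 10^(44.8/10) = 3.02e+04, so I = 3.02e+04 × 10⁻¹² W/m².

3.0e-08 W/m²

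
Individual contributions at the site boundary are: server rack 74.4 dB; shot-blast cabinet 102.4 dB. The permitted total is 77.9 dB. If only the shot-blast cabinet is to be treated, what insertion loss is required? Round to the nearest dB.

27 dB

The untreated sources together contribute 10^(74.4/10) = 2.754e+07, i.e. 74.40 dB.
The limit corresponds to 10^(77.9/10) = 6.166e+07; subtracting the fixed part leaves 3.412e+07 for the shot-blast cabinet, i.e. 75.33 dB.
Required insertion loss = 102.4 − 75.33 = 27.07 dB.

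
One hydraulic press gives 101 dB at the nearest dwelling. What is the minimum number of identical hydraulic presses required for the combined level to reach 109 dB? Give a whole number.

7

The shortfall is 109 − 101 = 8.0 dB, and N units add 10·log₁₀ N, so need 10·log₁₀ N ≥ 8.0.
N ≥ 10^(8.0/10) = 6.310, so N = 7.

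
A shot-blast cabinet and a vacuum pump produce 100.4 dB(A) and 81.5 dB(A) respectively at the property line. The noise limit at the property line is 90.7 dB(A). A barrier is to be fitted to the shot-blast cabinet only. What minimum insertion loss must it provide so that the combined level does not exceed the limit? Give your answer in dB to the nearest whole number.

10 dB

Everything except the shot-blast cabinet sums to 10^(81.5/10) = 1.413e+08 in linear terms, 81.50 dB(A).
To meet 90.7 dB(A) overall, the treated shot-blast cabinet may contribute at most 10^(90.7/10) − 1.413e+08 = 1.034e+09, i.e. 90.14 dB(A).
So the shot-blast cabinet must be reduced from 100.4 to 90.14 dB(A): IL = 10.26 dB.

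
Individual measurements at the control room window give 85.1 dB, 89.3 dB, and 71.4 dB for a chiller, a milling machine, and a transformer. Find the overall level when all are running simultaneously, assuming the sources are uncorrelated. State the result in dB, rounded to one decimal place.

Incoherent sources combine by intensity addition: L_total = 10·log₁₀(Σ 10^(L_i/10)).
Σ 10^(L/10) = 10^(85.1/10) + 10^(89.3/10) + 10^(71.4/10) = 1.189e+09.
L_total = 10·log₁₀(1.189e+09) = 90.75 dB.

90.8 dB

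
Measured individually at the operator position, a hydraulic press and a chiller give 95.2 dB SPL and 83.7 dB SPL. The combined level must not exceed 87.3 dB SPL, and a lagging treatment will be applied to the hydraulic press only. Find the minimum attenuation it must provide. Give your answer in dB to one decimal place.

10.4 dB

Everything except the hydraulic press sums to 10^(83.7/10) = 2.344e+08 in linear terms, 83.70 dB SPL.
The limit corresponds to 10^(87.3/10) = 5.370e+08; subtracting the fixed part leaves 3.026e+08 for the hydraulic press, i.e. 84.81 dB SPL.
So the hydraulic press must be reduced from 95.2 to 84.81 dB SPL: IL = 10.39 dB.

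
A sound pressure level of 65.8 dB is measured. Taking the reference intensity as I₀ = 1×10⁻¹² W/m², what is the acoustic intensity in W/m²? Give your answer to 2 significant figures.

I/I₀ = 10^(65.8/10) = 3.802e+06, so I = 3.802e+06 × 10⁻¹² W/m².

3.8e-06 W/m²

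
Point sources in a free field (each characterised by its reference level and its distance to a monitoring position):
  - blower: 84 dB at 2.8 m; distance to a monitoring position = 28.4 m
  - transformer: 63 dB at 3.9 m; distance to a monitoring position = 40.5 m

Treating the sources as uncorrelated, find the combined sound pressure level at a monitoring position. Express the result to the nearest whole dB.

64 dB

Apply inverse-square spreading to bring every level to the receiver, then sum 10^(L/10).
blower: 84 − 20·log₁₀(28.4/2.8) = 84 − 20.12 = 63.88 dB.
transformer: 63 − 20·log₁₀(40.5/3.9) = 63 − 20.33 = 42.67 dB.
Σ 10^(L/10) = 2.460e+06 → L_total = 10·log₁₀(2.460e+06) = 63.91 dB.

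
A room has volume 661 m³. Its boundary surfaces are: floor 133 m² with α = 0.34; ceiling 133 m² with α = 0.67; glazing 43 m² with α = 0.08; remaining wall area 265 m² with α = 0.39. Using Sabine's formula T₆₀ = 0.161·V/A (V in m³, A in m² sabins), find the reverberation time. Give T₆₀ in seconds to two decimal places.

A = Σ Sᵢαᵢ = 133·0.34 + 133·0.67 + 43·0.08 + 265·0.39 = 241.12 m².
T₆₀ = 0.161·V/A = 0.161·661/241.12 = 0.441 s.

0.44 s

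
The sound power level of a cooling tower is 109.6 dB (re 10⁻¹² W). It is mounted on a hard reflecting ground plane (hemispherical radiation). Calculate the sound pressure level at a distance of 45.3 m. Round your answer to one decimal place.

68.5 dB

L_p = L_w − 10·log₁₀(2π·r²) with r = 45.3 m.
2π·r² = 1.289e+04 m², 10·log₁₀ of that is 41.104 dB.
L_p = 109.6 − 41.104 = 68.50 dB.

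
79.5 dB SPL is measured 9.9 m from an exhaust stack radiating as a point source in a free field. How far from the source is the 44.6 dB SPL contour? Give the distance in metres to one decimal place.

550.3 m

Point-source spreading drops the level by 20·log₁₀(r₂/r₁); inverting, r₂/r₁ = 10^(ΔL/20).
r₂ = 9.9·10^((79.5−44.6)/20) = 9.9·10^(34.9/20) = 550.35 m.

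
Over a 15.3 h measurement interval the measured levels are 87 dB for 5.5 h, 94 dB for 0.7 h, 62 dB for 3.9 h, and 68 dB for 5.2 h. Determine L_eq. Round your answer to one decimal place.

84.7 dB

L_eq = 10·log₁₀[(1/T)·Σ tᵢ·10^(Lᵢ/10)] with T = 15.3 h.
Σ tᵢ·10^(Lᵢ/10) = 5.5·10^(87/10) + 0.7·10^(94/10) + 3.9·10^(62/10) + 5.2·10^(68/10) = 4.554e+09.
L_eq = 10·log₁₀(4.554e+09/15.3) = 84.74 dB.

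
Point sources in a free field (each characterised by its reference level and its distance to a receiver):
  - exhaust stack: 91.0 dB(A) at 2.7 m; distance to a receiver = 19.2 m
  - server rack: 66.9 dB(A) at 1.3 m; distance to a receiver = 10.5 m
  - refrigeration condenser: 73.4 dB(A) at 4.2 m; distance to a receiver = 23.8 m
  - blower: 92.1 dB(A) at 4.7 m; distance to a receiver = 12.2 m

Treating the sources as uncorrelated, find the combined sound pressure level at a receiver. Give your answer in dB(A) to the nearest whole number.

Apply inverse-square spreading to bring every level to the receiver, then sum 10^(L/10).
exhaust stack: 91.0 − 20·log₁₀(19.2/2.7) = 91.0 − 17.04 = 73.96 dB(A).
server rack: 66.9 − 20·log₁₀(10.5/1.3) = 66.9 − 18.14 = 48.76 dB(A).
refrigeration condenser: 73.4 − 20·log₁₀(23.8/4.2) = 73.4 − 15.07 = 58.33 dB(A).
blower: 92.1 − 20·log₁₀(12.2/4.7) = 92.1 − 8.29 = 83.81 dB(A).
Σ 10^(L/10) = 2.664e+08 → L_total = 10·log₁₀(2.664e+08) = 84.25 dB(A).

84 dB(A)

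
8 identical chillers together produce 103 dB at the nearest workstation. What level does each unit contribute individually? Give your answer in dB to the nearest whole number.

94 dB

Dividing the total intensity by 8 lowers the level by 10·log₁₀ 8 = 9.031 dB: L₁ = 103 − 9.031.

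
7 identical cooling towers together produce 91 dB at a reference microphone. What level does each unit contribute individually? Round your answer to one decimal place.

82.5 dB

Dividing the total intensity by 7 lowers the level by 10·log₁₀ 7 = 8.451 dB: L₁ = 91 − 8.451.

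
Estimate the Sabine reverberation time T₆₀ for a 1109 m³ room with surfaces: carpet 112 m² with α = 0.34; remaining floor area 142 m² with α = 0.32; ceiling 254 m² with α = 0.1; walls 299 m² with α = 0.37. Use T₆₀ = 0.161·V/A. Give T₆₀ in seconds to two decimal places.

0.81 s

Summing Sᵢαᵢ: 112·0.34 + 142·0.32 + 254·0.1 + 299·0.37 = 219.55 m².
T₆₀ = 0.161 × 1109 / 219.55 = 0.813 s.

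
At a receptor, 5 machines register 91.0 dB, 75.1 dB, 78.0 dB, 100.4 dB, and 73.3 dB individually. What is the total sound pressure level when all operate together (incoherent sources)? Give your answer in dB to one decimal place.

100.9 dB

Incoherent sources combine by intensity addition: L_total = 10·log₁₀(Σ 10^(L_i/10)).
Σ 10^(L/10) = 10^(91.0/10) + 10^(75.1/10) + 10^(78.0/10) + 10^(100.4/10) + 10^(73.3/10) = 1.234e+10.
L_total = 10·log₁₀(1.234e+10) = 100.91 dB.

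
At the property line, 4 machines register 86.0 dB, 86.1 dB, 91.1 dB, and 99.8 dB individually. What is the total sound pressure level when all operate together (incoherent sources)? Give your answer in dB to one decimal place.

100.7 dB

For uncorrelated sources the intensities add, so convert each level to linear form, sum, and take 10·log₁₀ of the total.
Σ 10^(L/10) = 10^(86.0/10) + 10^(86.1/10) + 10^(91.1/10) + 10^(99.8/10) = 1.164e+10.
L_total = 10·log₁₀(1.164e+10) = 100.66 dB.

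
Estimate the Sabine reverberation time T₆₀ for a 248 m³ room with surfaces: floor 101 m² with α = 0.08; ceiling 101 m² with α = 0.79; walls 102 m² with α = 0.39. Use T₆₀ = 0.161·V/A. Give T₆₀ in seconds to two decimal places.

0.31 s

A = Σ Sᵢαᵢ = 101·0.08 + 101·0.79 + 102·0.39 = 127.65 m².
T₆₀ = 0.161 × 248 / 127.65 = 0.313 s.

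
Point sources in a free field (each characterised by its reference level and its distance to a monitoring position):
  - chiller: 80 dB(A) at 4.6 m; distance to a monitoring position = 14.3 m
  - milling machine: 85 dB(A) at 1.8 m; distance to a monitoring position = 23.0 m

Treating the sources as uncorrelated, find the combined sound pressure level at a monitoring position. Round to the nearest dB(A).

71 dB(A)

Apply inverse-square spreading to bring every level to the receiver, then sum 10^(L/10).
chiller: 80 − 20·log₁₀(14.3/4.6) = 80 − 9.85 = 70.15 dB(A).
milling machine: 85 − 20·log₁₀(23.0/1.8) = 85 − 22.13 = 62.87 dB(A).
Σ 10^(L/10) = 1.228e+07 → L_total = 10·log₁₀(1.228e+07) = 70.89 dB(A).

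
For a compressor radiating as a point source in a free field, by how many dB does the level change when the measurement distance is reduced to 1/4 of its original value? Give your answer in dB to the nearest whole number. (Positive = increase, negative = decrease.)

With spherical spreading the level changes by −20·log₁₀(r₂/r₁).
ΔL = −20·log₁₀(0.25) = +12.04 dB.

+12 dB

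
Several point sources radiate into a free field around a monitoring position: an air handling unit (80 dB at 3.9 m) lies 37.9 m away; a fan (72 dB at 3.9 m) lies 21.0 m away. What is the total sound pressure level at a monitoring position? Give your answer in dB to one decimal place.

62.1 dB

Apply inverse-square spreading to bring every level to the receiver, then sum 10^(L/10).
air handling unit: 80 − 20·log₁₀(37.9/3.9) = 80 − 19.75 = 60.25 dB.
fan: 72 − 20·log₁₀(21.0/3.9) = 72 − 14.62 = 57.38 dB.
Σ 10^(L/10) = 1.606e+06 → L_total = 10·log₁₀(1.606e+06) = 62.06 dB.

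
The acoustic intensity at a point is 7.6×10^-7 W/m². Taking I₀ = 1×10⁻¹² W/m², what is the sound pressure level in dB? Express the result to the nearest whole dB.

59 dB

Dividing by I₀ shifts the exponent by 12: I/I₀ = 7.6×10^5.
L = 10·(0.8808 + 5) = 58.81 dB.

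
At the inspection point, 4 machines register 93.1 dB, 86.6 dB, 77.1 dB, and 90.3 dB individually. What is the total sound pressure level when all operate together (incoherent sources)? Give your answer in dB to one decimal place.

For uncorrelated sources the intensities add, so convert each level to linear form, sum, and take 10·log₁₀ of the total.
Σ 10^(L/10) = 10^(93.1/10) + 10^(86.6/10) + 10^(77.1/10) + 10^(90.3/10) = 3.622e+09.
L_total = 10·log₁₀(3.622e+09) = 95.59 dB.

95.6 dB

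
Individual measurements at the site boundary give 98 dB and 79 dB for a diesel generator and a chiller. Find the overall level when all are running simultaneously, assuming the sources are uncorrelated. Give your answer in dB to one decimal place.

For uncorrelated sources the intensities add, so convert each level to linear form, sum, and take 10·log₁₀ of the total.
Σ 10^(L/10) = 10^(98/10) + 10^(79/10) = 6.389e+09.
L_total = 10·log₁₀(6.389e+09) = 98.05 dB.

98.1 dB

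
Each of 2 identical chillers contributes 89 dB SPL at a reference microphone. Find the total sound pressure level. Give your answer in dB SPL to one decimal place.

92.0 dB SPL

L_total = L₁ + 10·log₁₀ N for N identical incoherent sources.
L_total = 89 + 10·log₁₀(2) = 89 + 3.010 = 92.01 dB SPL.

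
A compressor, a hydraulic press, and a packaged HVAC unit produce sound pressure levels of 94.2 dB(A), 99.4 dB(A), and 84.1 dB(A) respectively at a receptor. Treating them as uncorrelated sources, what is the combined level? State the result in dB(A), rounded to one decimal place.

100.6 dB(A)

For uncorrelated sources the intensities add, so convert each level to linear form, sum, and take 10·log₁₀ of the total.
Σ 10^(L/10) = 10^(94.2/10) + 10^(99.4/10) + 10^(84.1/10) = 1.160e+10.
L_total = 10·log₁₀(1.160e+10) = 100.64 dB(A).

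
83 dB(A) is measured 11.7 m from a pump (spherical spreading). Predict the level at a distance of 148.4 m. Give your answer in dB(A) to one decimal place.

Spherical spreading from a point source gives a 20·log₁₀(r₂/r₁) drop.
L₂ = 83 − 20·log₁₀(148.4/11.7) = 83 − 22.065 = 60.94 dB(A).

60.9 dB(A)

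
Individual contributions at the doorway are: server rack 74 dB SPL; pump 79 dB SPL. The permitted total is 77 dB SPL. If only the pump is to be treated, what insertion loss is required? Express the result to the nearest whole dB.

5 dB

The untreated sources together contribute 10^(74/10) = 2.512e+07, i.e. 74.00 dB SPL.
The limit corresponds to 10^(77/10) = 5.012e+07; subtracting the fixed part leaves 2.500e+07 for the pump, i.e. 73.98 dB SPL.
So the pump must be reduced from 79 to 73.98 dB SPL: IL = 5.02 dB.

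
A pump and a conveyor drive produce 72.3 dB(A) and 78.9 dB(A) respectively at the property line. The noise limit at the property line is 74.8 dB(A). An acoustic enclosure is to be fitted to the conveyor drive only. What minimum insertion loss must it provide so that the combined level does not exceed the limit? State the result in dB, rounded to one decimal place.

The untreated sources together contribute 10^(72.3/10) = 1.698e+07, i.e. 72.30 dB(A).
To meet 74.8 dB(A) overall, the treated conveyor drive may contribute at most 10^(74.8/10) − 1.698e+07 = 1.322e+07, i.e. 71.21 dB(A).
Required insertion loss = 78.9 − 71.21 = 7.69 dB.

7.7 dB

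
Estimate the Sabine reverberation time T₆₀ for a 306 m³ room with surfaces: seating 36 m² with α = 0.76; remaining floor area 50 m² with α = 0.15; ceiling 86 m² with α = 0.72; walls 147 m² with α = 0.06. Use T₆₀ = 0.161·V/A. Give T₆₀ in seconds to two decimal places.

0.47 s

A = Σ Sᵢαᵢ = 36·0.76 + 50·0.15 + 86·0.72 + 147·0.06 = 105.60 m².
T₆₀ = 0.161·V/A = 0.161·306/105.60 = 0.467 s.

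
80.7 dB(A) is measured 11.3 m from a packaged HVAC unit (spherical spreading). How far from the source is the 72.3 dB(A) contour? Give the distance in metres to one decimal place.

For a point source L₁ − L₂ = 20·log₁₀(r₂/r₁), so r₂ = r₁·10^((L₁−L₂)/20).
r₂ = 11.3·10^((80.7−72.3)/20) = 11.3·10^(8.4/20) = 29.72 m.

29.7 m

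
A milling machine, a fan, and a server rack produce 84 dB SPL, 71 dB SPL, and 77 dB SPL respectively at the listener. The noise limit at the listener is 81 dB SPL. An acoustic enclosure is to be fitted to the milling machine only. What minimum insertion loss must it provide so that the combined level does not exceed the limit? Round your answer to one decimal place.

The untreated sources together contribute 10^(71/10) + 10^(77/10) = 6.271e+07, i.e. 77.97 dB SPL.
The limit corresponds to 10^(81/10) = 1.259e+08; subtracting the fixed part leaves 6.318e+07 for the milling machine, i.e. 78.01 dB SPL.
Required insertion loss = 84 − 78.01 = 5.99 dB.

6.0 dB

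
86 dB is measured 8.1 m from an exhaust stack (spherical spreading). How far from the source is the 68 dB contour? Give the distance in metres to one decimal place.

64.3 m

The 18.0 dB drop corresponds to a distance ratio of 10^(18.0/20) for a point source.
r₂ = 8.1·10^((86−68)/20) = 8.1·10^(18.0/20) = 64.34 m.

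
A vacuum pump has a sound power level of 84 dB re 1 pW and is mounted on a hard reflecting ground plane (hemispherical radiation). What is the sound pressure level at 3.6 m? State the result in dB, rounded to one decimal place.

64.9 dB

Free-field hemispherical radiation: L_p = L_w − 10·log₁₀(2π·r²), r = 3.6 m.
2π·r² = 81.43 m², 10·log₁₀ of that is 19.108 dB.
L_p = 84 − 19.108 = 64.89 dB.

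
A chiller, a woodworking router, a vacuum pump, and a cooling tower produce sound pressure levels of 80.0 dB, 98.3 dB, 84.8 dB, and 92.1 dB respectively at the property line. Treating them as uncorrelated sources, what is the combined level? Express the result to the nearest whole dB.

Incoherent sources combine by intensity addition: L_total = 10·log₁₀(Σ 10^(L_i/10)).
Σ 10^(L/10) = 10^(80.0/10) + 10^(98.3/10) + 10^(84.8/10) + 10^(92.1/10) = 8.785e+09.
L_total = 10·log₁₀(8.785e+09) = 99.44 dB.

99 dB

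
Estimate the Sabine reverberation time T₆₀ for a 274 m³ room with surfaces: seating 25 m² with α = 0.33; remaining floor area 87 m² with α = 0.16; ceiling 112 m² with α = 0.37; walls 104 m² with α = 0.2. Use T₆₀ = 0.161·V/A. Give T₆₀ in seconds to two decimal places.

Summing Sᵢαᵢ: 25·0.33 + 87·0.16 + 112·0.37 + 104·0.2 = 84.41 m².
T₆₀ = 0.161 × 274 / 84.41 = 0.523 s.

0.52 s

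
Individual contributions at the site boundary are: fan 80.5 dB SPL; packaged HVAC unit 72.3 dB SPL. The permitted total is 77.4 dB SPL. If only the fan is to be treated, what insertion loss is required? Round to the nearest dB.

The untreated sources together contribute 10^(72.3/10) = 1.698e+07, i.e. 72.30 dB SPL.
The limit corresponds to 10^(77.4/10) = 5.495e+07; subtracting the fixed part leaves 3.797e+07 for the fan, i.e. 75.79 dB SPL.
Required insertion loss = 80.5 − 75.79 = 4.71 dB.

5 dB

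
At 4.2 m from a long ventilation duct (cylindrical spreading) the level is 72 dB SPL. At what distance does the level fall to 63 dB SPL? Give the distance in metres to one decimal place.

The 9.0 dB drop corresponds to a distance ratio of 10^(9.0/10) for a line source.
r₂ = 4.2·10^((72−63)/10) = 4.2·10^(9.0/10) = 33.36 m.

33.4 m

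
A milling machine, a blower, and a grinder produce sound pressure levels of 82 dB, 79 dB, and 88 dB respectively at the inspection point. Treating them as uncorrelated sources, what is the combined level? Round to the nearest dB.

89 dB

For uncorrelated sources the intensities add, so convert each level to linear form, sum, and take 10·log₁₀ of the total.
Σ 10^(L/10) = 10^(82/10) + 10^(79/10) + 10^(88/10) = 8.689e+08.
L_total = 10·log₁₀(8.689e+08) = 89.39 dB.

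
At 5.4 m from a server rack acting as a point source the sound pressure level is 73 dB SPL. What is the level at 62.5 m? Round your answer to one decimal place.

Point-source attenuation: ΔL = 20·log₁₀(r₂/r₁) = 20·log₁₀(62.5/5.4) = 21.270 dB.
L₂ = 73 − 20·log₁₀(62.5/5.4) = 73 − 21.270 = 51.73 dB SPL.

51.7 dB SPL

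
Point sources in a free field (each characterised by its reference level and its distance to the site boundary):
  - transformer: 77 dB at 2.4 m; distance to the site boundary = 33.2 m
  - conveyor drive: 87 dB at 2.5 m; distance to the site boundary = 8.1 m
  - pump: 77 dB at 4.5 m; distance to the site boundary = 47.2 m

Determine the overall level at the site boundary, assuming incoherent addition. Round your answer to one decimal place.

Apply inverse-square spreading to bring every level to the receiver, then sum 10^(L/10).
transformer: 77 − 20·log₁₀(33.2/2.4) = 77 − 22.82 = 54.18 dB.
conveyor drive: 87 − 20·log₁₀(8.1/2.5) = 87 − 10.21 = 76.79 dB.
pump: 77 − 20·log₁₀(47.2/4.5) = 77 − 20.41 = 56.59 dB.
Σ 10^(L/10) = 4.846e+07 → L_total = 10·log₁₀(4.846e+07) = 76.85 dB.

76.9 dB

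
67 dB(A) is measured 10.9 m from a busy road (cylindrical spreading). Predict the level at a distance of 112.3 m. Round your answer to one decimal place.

Cylindrical spreading from a line source gives a 10·log₁₀(r₂/r₁) drop.
L₂ = 67 − 10·log₁₀(112.3/10.9) = 67 − 10.130 = 56.87 dB(A).

56.9 dB(A)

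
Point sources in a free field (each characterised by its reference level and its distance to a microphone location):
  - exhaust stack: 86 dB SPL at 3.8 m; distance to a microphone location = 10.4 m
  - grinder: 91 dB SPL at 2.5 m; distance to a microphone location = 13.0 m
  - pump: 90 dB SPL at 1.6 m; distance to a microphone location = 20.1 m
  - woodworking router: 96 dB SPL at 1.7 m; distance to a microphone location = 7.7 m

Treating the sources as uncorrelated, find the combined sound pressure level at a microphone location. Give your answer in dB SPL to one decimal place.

Propagate each source to the receiver with L = L_ref − 20·log₁₀(r/r_ref), then add intensities.
exhaust stack: 86 − 20·log₁₀(10.4/3.8) = 86 − 8.74 = 77.26 dB SPL.
grinder: 91 − 20·log₁₀(13.0/2.5) = 91 − 14.32 = 76.68 dB SPL.
pump: 90 − 20·log₁₀(20.1/1.6) = 90 − 21.98 = 68.02 dB SPL.
woodworking router: 96 − 20·log₁₀(7.7/1.7) = 96 − 13.12 = 82.88 dB SPL.
Σ 10^(L/10) = 3.001e+08 → L_total = 10·log₁₀(3.001e+08) = 84.77 dB SPL.

84.8 dB SPL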